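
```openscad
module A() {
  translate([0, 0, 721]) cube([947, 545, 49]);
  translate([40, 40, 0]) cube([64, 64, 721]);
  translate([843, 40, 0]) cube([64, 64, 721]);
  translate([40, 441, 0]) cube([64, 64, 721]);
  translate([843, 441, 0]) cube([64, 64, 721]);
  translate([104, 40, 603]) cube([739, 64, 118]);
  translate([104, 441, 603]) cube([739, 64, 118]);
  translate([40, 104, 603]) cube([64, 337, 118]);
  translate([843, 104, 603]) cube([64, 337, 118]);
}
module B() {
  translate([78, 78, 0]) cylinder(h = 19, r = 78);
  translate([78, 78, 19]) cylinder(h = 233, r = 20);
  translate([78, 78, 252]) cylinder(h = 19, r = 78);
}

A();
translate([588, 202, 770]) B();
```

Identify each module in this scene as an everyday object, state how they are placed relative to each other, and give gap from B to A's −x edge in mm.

A is a table. B is a spool. The spool is on top of the table. The gap from the spool to the table's −x edge is 588 mm.

The spool's min-x is at 588; the table's min-x is 0; gap = 588 mm.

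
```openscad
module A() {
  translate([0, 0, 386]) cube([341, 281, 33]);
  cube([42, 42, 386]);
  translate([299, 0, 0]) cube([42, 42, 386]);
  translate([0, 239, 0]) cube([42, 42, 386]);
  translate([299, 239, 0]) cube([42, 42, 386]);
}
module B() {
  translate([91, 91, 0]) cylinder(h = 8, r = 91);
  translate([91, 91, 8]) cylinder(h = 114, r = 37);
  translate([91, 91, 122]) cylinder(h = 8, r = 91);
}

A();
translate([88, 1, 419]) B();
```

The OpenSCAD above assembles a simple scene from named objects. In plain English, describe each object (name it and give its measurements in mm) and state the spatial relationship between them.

A is a four-legged stool. The seat is a 341×281×33 mm slab whose top surface is at z = 419 mm; four square legs, each 42×42 mm in cross-section, run from the floor (z = 0) to the underside of the seat, each flush with a corner of the seat.

B is a spool: two coaxial disc flanges of radius 91 mm and thickness 8 mm, joined by a core cylinder of radius 37 mm and height 114 mm. The lower flange rests on z = 0 and the three cylinders share a vertical axis.

The spool is on top of the stool.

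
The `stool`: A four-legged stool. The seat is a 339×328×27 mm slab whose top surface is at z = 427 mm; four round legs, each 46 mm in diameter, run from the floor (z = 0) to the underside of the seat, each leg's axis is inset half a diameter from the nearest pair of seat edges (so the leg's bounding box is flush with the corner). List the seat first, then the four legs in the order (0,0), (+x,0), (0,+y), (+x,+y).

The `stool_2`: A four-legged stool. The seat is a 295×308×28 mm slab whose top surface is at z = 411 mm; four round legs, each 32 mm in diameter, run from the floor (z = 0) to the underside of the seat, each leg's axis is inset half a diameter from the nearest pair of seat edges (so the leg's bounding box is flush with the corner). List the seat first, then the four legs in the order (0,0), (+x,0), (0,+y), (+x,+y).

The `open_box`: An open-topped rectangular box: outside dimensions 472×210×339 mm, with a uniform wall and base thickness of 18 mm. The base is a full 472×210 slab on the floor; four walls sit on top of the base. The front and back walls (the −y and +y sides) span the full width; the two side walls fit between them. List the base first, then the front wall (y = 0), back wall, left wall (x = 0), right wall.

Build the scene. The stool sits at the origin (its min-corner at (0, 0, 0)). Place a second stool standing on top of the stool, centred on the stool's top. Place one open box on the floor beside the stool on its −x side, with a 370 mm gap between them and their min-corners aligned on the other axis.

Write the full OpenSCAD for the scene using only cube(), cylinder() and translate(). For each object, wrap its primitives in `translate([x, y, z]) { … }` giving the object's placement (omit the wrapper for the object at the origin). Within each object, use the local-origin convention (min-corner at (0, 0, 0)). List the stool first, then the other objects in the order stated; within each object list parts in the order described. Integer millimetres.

translate([0, 0, 400]) cube([339, 328, 27]);
translate([23, 23, 0]) cylinder(h = 400, r = 23);
translate([316, 23, 0]) cylinder(h = 400, r = 23);
translate([23, 305, 0]) cylinder(h = 400, r = 23);
translate([316, 305, 0]) cylinder(h = 400, r = 23);
translate([22, 10, 427]) {
  translate([0, 0, 383]) cube([295, 308, 28]);
  translate([16, 16, 0]) cylinder(h = 383, r = 16);
  translate([279, 16, 0]) cylinder(h = 383, r = 16);
  translate([16, 292, 0]) cylinder(h = 383, r = 16);
  translate([279, 292, 0]) cylinder(h = 383, r = 16);
}
translate([-842, 0, 0]) {
  cube([472, 210, 18]);
  translate([0, 0, 18]) cube([472, 18, 321]);
  translate([0, 192, 18]) cube([472, 18, 321]);
  translate([0, 18, 18]) cube([18, 174, 321]);
  translate([454, 18, 18]) cube([18, 174, 321]);
}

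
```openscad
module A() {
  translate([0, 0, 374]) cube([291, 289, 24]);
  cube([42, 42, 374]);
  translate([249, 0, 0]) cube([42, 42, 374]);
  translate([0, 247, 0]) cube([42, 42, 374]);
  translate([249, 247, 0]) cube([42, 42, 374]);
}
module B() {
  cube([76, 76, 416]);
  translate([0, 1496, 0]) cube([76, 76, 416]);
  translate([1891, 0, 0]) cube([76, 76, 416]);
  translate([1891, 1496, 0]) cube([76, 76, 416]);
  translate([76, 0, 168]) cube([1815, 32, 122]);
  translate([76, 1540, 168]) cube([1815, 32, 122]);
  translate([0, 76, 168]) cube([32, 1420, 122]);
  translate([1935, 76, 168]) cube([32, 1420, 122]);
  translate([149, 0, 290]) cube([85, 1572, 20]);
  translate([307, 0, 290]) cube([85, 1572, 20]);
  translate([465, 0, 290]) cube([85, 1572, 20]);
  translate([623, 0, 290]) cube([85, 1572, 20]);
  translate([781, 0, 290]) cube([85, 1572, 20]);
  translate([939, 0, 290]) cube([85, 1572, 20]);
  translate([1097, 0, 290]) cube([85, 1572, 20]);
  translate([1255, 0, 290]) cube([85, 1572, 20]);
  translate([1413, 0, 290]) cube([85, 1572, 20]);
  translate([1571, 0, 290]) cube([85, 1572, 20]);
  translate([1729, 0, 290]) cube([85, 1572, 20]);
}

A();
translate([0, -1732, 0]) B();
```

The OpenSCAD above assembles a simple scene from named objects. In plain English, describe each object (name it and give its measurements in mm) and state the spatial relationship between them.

A is a four-legged stool. The seat is 291×289 mm, 24 mm thick, top at z = 398 mm. It stands on four square legs, each 42×42 mm in cross-section, from z = 0 to the seat underside, each flush with a corner of the seat.

B is a bed frame 1967 mm long (x) by 1572 mm wide (y). Four 76×76 mm corner posts, 416 mm tall, at the corners of the footprint. Four rails of 32 mm thickness and 122 mm height run between adjacent posts with their undersides at z = 168 mm, their outer faces flush with the outside of the frame (the two x-running rails run between the posts' inner faces; the two y-running rails run between the posts' inner faces). 11 slats, each 85 mm wide (x) and 20 mm thick, lie across the top of the two x-running rails, running the full 1572 mm width of the frame in y; the slats are evenly spaced along x between the inner faces of the end posts with equal gaps (rounded down to the nearest mm) at the −x end and between each pair — any rounding remainder accumulates at the +x end.

The bed frame is on the floor beside the stool on its −y side.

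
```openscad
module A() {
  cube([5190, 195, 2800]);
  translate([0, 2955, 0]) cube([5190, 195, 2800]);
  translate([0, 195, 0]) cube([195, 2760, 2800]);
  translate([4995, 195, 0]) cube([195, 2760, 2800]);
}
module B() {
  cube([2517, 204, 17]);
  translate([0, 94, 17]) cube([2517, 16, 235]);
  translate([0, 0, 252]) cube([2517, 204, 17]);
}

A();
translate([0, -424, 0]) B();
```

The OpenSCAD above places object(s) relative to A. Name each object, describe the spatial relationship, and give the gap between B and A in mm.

The I-beam's nearest face is 220 mm from the house frame's −y face.

A is a house frame. B is an I-beam. The I-beam is on the floor beside the house frame on its −y side. The gap between the I-beam and the house frame is 220 mm.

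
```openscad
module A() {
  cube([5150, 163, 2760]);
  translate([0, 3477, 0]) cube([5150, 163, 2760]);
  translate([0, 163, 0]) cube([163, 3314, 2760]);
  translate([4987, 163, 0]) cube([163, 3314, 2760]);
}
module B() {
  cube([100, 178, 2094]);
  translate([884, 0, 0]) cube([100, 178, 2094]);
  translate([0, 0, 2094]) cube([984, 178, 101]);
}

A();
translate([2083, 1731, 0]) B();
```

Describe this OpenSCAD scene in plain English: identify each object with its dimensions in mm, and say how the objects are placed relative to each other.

A is the wall frame of a small rectangular building: four walls, each 2760 mm tall and 163 mm thick, enclosing a footprint 5150 mm (x) by 3640 mm (y) outside-to-outside, with no floor or roof. The front and back walls (the −y and +y sides) span the full width; the two side walls fit between them.

B is a door frame. The clear opening is 784 mm wide and 2094 mm high. Two 100 mm wide jambs, 178 mm deep, stand either side of the opening from the floor to the top of the opening. A 101 mm thick head sits across the top of both jambs, spanning the full outside width of the frame.

The door frame sits inside the house frame, centred.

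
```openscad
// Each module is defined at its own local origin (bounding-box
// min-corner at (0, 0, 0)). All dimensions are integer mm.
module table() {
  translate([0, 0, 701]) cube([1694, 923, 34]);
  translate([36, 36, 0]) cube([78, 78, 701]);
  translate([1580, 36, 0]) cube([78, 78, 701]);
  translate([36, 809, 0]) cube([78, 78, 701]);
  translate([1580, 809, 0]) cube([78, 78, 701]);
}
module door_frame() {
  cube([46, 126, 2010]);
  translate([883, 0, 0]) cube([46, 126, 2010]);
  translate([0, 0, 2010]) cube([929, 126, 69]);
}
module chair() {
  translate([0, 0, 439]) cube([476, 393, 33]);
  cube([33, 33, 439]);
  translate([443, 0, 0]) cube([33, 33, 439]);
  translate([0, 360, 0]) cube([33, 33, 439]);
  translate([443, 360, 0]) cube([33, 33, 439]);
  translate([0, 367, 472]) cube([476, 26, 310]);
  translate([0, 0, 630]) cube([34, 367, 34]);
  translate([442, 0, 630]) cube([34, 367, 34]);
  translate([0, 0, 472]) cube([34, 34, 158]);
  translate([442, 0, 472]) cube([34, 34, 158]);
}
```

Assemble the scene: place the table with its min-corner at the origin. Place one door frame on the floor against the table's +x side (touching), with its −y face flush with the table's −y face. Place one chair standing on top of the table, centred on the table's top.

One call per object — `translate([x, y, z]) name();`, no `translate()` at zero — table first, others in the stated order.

table();
translate([1694, 0, 0]) door_frame();
translate([609, 265, 735]) chair();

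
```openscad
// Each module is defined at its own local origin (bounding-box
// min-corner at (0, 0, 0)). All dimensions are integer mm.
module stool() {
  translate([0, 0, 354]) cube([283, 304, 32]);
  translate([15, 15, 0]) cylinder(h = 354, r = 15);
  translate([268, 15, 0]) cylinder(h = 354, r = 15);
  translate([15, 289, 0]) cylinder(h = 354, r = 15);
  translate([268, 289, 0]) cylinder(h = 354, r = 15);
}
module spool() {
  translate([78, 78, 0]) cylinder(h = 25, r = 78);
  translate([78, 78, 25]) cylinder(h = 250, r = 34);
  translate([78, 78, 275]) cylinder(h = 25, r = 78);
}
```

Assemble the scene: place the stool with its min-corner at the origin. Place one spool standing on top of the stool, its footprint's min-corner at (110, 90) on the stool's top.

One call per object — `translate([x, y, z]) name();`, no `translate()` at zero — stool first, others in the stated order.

stool();
translate([110, 90, 386]) spool();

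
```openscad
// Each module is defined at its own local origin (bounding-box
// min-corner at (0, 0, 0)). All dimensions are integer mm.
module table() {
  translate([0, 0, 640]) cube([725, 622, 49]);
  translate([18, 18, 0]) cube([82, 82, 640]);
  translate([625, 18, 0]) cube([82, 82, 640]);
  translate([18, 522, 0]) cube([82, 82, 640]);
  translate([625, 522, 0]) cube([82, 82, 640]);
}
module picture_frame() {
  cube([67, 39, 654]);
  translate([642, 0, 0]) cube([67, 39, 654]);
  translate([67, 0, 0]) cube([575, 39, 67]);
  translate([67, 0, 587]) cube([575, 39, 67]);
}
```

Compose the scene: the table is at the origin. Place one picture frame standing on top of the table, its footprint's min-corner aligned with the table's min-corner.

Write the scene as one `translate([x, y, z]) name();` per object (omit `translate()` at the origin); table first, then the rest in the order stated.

table();
translate([0, 0, 689]) picture_frame();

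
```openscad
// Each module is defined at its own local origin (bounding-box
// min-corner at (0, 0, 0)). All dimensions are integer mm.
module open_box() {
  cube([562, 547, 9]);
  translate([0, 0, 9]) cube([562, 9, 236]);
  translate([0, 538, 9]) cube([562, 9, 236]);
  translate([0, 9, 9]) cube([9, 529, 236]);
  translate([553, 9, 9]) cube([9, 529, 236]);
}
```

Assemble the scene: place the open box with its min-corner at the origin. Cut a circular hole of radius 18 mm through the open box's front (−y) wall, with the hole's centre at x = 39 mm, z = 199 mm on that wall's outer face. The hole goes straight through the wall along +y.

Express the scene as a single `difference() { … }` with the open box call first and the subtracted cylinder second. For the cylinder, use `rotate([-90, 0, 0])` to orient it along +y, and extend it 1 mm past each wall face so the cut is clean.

difference() {
  open_box();
  translate([39, -1, 199]) rotate([-90, 0, 0]) cylinder(h = 11, r = 18);
}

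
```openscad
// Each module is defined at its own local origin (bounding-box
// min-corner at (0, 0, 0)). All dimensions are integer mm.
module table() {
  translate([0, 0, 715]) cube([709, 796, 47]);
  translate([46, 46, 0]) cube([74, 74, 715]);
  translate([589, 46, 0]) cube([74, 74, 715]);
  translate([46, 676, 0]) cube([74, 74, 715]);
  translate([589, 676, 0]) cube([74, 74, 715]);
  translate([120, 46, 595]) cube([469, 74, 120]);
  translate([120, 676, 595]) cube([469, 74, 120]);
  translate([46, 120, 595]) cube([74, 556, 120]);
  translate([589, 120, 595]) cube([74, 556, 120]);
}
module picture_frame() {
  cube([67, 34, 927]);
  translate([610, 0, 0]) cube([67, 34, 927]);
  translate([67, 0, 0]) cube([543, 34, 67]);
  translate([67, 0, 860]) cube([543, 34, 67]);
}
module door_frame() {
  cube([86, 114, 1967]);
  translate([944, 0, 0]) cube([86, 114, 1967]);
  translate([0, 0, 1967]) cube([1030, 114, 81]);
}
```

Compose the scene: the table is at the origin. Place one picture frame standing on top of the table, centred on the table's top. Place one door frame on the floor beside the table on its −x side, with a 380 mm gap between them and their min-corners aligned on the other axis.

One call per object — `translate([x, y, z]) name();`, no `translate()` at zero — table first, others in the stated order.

table();
translate([16, 381, 762]) picture_frame();
translate([-1410, 0, 0]) door_frame();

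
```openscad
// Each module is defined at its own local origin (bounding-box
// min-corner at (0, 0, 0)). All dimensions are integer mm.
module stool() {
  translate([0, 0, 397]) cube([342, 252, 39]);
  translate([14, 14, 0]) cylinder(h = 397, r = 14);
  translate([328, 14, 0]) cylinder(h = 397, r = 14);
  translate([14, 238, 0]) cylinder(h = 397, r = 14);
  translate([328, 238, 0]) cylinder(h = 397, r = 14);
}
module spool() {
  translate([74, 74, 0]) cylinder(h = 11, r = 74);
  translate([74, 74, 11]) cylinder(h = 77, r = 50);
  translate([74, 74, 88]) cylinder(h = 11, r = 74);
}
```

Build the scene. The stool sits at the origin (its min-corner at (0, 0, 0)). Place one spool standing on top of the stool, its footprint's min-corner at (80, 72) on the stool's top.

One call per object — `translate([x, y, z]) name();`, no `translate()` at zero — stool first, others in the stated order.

stool();
translate([80, 72, 436]) spool();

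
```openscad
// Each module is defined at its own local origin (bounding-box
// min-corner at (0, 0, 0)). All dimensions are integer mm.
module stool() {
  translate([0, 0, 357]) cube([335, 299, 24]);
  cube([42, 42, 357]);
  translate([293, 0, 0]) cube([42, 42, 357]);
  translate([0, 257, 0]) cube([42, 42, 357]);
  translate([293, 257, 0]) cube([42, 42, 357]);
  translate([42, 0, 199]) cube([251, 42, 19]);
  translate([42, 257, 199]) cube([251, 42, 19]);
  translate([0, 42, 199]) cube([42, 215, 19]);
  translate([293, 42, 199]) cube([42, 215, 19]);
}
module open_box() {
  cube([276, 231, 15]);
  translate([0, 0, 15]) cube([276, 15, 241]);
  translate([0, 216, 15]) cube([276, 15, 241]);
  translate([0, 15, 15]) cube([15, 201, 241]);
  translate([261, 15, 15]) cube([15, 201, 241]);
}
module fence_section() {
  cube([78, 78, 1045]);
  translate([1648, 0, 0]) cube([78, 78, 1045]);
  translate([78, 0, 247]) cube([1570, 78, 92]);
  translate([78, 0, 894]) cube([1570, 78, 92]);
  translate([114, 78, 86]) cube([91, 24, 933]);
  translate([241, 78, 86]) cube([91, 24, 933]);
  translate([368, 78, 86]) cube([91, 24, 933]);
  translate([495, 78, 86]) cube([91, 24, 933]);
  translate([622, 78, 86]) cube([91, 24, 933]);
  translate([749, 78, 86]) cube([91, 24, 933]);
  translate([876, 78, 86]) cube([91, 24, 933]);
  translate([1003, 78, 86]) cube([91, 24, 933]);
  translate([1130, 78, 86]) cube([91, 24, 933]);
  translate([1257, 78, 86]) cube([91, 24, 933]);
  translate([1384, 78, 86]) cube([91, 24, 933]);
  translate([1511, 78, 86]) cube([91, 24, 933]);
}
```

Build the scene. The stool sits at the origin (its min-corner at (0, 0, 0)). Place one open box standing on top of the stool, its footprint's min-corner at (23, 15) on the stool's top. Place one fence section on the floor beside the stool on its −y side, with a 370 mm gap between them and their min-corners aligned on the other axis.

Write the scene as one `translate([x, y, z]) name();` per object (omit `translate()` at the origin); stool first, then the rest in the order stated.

stool();
translate([23, 15, 381]) open_box();
translate([0, -472, 0]) fence_section();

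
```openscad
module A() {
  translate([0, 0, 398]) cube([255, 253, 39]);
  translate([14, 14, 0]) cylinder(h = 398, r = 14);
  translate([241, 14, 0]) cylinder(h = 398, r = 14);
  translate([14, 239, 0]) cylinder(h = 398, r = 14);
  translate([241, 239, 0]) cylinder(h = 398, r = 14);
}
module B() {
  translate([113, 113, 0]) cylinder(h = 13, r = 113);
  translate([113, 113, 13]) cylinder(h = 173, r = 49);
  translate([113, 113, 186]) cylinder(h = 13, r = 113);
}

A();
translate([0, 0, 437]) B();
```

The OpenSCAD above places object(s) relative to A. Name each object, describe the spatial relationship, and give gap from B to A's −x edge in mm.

The spool's min-x is at 0; the stool's min-x is 0; gap = 0 mm.

A is a stool. B is a spool. The spool is on top of the stool. The gap from the spool to the stool's −x edge is 0 mm.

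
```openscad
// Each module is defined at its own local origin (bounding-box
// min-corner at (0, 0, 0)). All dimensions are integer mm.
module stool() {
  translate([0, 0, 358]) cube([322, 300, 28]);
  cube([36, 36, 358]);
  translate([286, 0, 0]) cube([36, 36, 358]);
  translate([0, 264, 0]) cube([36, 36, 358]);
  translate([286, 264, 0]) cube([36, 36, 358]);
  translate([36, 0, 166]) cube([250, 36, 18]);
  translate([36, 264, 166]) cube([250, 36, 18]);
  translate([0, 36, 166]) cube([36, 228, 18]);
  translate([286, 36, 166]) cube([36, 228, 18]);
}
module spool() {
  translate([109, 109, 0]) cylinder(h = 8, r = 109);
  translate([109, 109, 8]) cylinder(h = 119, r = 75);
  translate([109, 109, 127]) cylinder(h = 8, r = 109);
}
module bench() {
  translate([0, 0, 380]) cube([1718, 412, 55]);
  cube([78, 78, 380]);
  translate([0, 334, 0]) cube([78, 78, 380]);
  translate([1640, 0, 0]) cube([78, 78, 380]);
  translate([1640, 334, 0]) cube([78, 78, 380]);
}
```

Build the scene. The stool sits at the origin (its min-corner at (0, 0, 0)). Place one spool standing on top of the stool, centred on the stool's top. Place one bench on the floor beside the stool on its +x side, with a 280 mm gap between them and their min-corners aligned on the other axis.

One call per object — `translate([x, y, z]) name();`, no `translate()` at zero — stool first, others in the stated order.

stool();
translate([52, 41, 386]) spool();
translate([602, 0, 0]) bench();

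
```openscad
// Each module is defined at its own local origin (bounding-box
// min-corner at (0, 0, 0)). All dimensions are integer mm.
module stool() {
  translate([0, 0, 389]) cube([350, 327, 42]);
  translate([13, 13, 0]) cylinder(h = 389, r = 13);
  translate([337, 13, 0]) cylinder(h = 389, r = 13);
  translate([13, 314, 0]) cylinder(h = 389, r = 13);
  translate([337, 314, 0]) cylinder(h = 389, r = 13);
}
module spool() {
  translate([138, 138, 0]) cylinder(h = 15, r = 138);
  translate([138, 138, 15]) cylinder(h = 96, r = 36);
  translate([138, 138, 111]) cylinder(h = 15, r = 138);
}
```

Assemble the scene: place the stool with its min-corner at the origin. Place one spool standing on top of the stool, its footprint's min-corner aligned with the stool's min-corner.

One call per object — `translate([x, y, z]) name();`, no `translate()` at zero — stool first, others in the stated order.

stool();
translate([0, 0, 431]) spool();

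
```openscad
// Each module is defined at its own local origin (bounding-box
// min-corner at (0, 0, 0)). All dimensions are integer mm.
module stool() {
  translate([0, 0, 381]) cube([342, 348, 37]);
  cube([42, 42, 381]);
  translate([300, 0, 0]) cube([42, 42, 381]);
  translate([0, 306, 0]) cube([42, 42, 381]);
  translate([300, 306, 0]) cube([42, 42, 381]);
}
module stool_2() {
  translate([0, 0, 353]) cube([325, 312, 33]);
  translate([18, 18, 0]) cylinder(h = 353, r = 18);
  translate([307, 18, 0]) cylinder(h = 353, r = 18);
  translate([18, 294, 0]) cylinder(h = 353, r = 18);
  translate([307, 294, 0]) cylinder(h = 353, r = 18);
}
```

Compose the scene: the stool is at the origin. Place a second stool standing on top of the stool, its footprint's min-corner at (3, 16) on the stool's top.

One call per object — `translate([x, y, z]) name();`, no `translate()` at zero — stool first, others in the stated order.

stool();
translate([3, 16, 418]) stool_2();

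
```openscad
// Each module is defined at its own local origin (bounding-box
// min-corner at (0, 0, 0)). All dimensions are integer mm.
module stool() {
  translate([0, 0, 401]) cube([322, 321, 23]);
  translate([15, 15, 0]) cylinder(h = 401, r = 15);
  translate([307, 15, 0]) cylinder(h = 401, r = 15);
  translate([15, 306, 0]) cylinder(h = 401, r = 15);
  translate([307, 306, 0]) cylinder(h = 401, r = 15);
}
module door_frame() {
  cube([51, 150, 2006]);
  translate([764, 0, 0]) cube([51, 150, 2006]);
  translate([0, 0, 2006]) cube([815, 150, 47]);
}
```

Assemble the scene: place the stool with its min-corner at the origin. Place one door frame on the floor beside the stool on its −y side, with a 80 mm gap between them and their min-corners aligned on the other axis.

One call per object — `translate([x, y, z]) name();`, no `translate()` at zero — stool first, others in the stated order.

stool();
translate([0, -230, 0]) door_frame();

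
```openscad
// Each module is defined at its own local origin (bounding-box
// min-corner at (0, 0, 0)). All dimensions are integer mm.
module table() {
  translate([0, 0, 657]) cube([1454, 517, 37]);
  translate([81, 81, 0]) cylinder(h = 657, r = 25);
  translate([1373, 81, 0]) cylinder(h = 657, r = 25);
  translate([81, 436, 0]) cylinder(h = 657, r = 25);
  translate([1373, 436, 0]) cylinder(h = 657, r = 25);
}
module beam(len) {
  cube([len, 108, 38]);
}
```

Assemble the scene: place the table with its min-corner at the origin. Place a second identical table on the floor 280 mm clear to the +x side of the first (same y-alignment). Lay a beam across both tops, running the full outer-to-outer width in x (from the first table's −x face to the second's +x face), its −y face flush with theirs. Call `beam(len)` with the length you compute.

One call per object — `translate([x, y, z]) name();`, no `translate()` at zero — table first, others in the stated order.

table();
translate([1734, 0, 0]) table();
translate([0, 0, 694]) beam(3188);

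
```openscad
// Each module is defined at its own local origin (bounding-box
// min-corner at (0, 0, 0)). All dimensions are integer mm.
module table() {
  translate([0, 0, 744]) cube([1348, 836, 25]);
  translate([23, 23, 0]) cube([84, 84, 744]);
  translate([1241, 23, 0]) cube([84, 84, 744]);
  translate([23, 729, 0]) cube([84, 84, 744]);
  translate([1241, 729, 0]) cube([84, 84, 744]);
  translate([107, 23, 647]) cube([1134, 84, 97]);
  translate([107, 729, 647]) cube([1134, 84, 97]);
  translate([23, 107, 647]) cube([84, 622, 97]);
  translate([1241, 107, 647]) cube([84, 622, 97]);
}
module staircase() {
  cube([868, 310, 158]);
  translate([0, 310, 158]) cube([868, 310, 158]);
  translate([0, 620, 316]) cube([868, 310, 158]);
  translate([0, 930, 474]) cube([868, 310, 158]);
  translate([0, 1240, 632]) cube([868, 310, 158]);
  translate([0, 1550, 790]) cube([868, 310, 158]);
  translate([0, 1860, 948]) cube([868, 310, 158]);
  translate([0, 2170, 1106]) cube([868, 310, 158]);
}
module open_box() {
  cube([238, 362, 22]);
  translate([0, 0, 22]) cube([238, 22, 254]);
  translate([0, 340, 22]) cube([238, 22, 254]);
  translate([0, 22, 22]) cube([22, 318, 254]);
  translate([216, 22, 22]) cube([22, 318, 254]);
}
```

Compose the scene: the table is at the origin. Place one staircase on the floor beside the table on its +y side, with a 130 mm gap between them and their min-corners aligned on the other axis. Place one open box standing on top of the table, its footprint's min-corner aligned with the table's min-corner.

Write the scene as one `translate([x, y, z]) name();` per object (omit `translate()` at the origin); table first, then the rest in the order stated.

table();
translate([0, 966, 0]) staircase();
translate([0, 0, 769]) open_box();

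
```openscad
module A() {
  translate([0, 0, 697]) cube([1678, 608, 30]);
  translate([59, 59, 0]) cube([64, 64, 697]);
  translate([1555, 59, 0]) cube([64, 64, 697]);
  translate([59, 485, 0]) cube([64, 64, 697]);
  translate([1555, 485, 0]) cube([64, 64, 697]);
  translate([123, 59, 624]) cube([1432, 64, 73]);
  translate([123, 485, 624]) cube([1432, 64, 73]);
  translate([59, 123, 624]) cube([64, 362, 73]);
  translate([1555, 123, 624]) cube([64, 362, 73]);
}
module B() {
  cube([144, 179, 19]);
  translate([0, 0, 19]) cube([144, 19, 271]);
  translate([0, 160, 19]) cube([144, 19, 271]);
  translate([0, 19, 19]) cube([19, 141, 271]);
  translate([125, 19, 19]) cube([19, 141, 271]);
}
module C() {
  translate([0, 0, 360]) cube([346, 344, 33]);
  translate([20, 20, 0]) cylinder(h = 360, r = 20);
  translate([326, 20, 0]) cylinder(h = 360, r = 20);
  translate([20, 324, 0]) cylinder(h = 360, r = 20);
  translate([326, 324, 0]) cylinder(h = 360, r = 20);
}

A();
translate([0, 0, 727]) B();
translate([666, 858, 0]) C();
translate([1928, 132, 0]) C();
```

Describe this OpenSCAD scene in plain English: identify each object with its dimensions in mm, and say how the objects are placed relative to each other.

A is a table: top 1678 mm (x) × 608 mm (y), 30 mm thick, upper face at z = 727 mm, on four 64×64 mm square legs, each inset 59 mm from the nearest pair of top edges, running from z = 0 to the bottom of the top. Four apron rails, 64 mm thick and 73 mm tall, run between adjacent legs with their top edges flush with the underside of the top and their outer faces flush with the legs' outer faces.

B is an open-topped rectangular box: outside dimensions 144×179×290 mm, with a uniform wall and base thickness of 19 mm. The base is a full 144×179 slab on the floor; four walls sit on top of the base. The front and back walls (the −y and +y sides) span the full width; the two side walls fit between them.

C is a simple wooden stool: a rectangular seat 346 mm (x) by 344 mm (y), 33 mm thick, top face at z = 393 mm, on four round legs, each 40 mm in diameter. The legs rest on z = 0, each leg's axis is inset half a diameter from the nearest pair of seat edges (so the leg's bounding box is flush with the corner).

The open box is on top of the table. Two stools sit around the table at the +y, +x sides.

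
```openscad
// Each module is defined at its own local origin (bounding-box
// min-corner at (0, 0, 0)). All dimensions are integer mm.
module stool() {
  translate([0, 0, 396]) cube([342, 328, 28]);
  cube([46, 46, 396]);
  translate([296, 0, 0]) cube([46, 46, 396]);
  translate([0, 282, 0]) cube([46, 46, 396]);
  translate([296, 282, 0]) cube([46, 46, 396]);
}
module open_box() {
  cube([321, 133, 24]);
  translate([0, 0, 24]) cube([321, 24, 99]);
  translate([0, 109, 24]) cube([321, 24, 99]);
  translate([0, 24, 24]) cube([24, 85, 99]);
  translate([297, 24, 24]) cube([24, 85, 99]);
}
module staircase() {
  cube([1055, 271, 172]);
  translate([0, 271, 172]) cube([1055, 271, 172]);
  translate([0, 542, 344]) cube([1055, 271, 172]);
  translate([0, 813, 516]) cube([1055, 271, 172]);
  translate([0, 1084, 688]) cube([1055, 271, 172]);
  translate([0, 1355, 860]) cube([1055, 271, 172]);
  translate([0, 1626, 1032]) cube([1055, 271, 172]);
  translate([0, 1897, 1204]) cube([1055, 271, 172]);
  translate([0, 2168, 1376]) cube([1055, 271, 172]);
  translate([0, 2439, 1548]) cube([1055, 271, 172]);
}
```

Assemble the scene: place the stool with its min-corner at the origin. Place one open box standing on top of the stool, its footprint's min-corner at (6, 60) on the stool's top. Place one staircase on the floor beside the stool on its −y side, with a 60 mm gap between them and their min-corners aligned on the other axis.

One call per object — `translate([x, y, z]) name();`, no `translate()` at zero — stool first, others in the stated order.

stool();
translate([6, 60, 424]) open_box();
translate([0, -2770, 0]) staircase();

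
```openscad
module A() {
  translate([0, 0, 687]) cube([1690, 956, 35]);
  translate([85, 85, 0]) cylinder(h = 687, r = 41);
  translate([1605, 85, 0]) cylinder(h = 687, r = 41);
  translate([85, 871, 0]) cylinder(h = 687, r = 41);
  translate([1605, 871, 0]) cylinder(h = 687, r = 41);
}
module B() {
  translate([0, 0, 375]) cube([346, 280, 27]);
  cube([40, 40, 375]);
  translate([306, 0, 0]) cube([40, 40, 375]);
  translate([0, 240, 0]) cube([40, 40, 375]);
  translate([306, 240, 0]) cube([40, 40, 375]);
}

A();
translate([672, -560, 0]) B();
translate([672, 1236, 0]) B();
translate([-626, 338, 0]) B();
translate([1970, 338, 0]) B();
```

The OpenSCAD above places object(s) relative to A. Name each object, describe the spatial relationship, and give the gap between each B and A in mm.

Each stool's nearest face is 280 mm from the table's bounding box.

A is a table. B is a stool. Four stools sit around the table at the −y, +y, −x, +x sides. The gap between each stool and the table is 280 mm.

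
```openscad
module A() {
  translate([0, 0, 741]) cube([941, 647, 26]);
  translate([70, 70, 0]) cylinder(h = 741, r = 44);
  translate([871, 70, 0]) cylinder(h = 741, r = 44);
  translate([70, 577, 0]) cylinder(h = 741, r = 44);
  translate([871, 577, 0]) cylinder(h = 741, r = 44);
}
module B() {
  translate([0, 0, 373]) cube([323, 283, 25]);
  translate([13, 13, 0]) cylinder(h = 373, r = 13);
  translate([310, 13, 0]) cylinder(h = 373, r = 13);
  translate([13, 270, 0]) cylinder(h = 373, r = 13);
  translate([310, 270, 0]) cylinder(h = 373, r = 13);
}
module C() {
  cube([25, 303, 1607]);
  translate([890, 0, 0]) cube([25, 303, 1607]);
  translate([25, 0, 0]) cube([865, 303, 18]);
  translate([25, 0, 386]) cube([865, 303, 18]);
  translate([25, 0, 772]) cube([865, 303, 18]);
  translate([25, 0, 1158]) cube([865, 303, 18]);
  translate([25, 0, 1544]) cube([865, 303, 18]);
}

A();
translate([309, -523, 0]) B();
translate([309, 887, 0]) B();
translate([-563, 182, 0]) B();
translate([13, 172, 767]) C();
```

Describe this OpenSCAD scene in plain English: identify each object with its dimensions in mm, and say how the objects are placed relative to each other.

A is a table: top 941 mm (x) × 647 mm (y), 26 mm thick, upper face at z = 767 mm, on four round legs of 88 mm diameter, each leg's bounding box inset 26 mm from the nearest pair of top edges, running from z = 0 to the bottom of the top.

B is a simple wooden stool: a rectangular seat 323 mm (x) by 283 mm (y), 25 mm thick, top face at z = 398 mm, on four round legs, each 26 mm in diameter. The legs rest on z = 0, each leg's axis is inset half a diameter from the nearest pair of seat edges (so the leg's bounding box is flush with the corner).

C is a bookshelf 915 mm wide overall, 303 mm deep and 1607 mm tall. The two sides are 25 mm thick vertical panels. 5 horizontal shelves of 18 mm thickness span between the inner faces of the sides; the lowest shelf sits on the floor and shelves are stacked with a clear vertical gap of 368 mm between each pair.

Three stools sit around the table at the −y, +y, −x sides. The bookshelf is on top of the table, centred.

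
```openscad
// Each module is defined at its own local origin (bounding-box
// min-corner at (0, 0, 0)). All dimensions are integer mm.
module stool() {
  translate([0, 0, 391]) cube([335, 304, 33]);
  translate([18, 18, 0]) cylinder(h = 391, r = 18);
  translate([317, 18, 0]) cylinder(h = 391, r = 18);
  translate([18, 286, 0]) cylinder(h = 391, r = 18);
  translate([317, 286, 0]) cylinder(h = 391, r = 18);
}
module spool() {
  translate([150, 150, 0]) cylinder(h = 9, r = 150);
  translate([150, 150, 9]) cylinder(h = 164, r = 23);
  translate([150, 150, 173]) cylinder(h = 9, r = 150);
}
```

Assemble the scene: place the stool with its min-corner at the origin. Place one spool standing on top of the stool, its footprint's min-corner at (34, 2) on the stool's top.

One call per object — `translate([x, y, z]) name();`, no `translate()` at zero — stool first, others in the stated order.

stool();
translate([34, 2, 424]) spool();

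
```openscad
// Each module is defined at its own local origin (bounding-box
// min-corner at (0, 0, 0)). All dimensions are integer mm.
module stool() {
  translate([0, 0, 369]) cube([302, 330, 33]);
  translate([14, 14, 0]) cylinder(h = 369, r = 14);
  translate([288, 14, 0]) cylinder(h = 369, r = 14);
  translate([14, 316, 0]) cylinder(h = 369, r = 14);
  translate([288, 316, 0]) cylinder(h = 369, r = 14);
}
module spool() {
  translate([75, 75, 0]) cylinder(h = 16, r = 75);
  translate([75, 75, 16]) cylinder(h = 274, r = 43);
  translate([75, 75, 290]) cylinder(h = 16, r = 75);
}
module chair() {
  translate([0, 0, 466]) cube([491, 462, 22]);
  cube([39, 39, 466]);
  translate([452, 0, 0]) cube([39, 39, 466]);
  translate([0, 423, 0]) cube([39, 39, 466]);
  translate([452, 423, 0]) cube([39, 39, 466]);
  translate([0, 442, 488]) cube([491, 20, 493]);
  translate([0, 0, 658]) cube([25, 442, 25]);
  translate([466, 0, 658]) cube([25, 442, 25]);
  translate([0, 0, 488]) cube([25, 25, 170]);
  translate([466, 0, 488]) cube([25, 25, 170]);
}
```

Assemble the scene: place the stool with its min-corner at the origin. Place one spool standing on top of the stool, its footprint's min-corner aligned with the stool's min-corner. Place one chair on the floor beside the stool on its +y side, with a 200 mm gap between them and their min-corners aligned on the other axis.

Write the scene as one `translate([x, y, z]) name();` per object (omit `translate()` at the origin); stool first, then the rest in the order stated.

stool();
translate([0, 0, 402]) spool();
translate([0, 530, 0]) chair();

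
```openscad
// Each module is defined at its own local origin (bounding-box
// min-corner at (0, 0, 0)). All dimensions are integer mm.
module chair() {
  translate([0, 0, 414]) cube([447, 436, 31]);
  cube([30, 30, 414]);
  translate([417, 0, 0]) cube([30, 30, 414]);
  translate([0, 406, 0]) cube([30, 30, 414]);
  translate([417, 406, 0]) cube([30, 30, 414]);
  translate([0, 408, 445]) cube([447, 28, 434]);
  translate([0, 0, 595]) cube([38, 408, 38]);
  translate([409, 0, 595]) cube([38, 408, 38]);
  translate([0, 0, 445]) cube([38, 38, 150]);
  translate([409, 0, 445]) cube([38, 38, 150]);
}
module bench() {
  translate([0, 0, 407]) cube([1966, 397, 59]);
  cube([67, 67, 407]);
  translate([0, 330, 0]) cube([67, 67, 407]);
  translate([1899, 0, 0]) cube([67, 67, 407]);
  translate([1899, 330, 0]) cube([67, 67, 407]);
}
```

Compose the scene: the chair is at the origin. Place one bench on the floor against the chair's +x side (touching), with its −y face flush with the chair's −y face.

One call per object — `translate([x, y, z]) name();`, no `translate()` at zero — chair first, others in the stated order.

chair();
translate([447, 0, 0]) bench();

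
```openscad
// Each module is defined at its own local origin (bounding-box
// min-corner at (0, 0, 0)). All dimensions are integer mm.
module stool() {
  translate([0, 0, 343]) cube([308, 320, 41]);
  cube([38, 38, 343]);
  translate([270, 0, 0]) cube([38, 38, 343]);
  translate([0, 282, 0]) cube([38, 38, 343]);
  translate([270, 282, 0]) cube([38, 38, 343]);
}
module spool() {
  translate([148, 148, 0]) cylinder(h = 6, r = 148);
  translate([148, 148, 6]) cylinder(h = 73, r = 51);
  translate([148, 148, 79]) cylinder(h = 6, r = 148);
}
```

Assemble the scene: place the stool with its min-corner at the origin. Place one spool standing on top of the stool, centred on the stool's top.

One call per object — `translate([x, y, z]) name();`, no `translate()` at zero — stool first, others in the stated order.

stool();
translate([6, 12, 384]) spool();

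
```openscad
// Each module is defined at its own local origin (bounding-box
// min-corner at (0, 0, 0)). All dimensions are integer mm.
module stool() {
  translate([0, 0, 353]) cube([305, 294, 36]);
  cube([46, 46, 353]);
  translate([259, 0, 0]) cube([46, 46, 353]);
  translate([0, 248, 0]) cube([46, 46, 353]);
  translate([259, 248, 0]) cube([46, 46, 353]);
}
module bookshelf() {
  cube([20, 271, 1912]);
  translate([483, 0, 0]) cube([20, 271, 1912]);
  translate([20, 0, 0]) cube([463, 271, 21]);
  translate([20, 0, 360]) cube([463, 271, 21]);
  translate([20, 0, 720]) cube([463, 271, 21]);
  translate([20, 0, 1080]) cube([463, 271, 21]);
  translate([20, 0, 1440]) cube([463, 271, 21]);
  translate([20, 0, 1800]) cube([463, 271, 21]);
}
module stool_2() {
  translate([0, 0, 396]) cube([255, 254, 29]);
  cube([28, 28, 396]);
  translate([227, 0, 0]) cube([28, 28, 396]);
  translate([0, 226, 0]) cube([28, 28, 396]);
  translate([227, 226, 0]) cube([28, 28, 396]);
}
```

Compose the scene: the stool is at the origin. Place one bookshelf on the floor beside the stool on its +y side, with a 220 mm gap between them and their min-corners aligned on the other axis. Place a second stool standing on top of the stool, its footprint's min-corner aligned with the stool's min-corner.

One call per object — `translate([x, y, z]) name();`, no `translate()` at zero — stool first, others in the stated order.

stool();
translate([0, 514, 0]) bookshelf();
translate([0, 0, 389]) stool_2();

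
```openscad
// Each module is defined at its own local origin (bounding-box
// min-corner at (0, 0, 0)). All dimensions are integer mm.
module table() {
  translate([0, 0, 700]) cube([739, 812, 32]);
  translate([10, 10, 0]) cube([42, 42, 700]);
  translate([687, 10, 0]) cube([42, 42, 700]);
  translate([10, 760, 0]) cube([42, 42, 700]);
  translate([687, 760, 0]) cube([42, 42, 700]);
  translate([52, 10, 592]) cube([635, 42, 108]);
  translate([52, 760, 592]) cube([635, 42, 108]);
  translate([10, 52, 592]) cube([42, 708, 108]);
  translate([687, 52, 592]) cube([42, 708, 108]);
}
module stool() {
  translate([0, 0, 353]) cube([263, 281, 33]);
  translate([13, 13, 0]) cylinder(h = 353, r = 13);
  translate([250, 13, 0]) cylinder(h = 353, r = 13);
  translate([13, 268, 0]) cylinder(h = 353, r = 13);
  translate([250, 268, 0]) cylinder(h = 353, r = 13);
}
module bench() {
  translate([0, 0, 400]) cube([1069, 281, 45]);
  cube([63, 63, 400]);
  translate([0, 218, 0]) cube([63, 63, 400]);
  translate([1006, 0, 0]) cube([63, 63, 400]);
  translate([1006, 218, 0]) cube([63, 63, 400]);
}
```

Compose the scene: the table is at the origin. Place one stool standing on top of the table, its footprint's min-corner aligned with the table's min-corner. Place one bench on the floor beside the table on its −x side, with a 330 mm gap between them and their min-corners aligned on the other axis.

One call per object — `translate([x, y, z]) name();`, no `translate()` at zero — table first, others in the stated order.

table();
translate([0, 0, 732]) stool();
translate([-1399, 0, 0]) bench();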